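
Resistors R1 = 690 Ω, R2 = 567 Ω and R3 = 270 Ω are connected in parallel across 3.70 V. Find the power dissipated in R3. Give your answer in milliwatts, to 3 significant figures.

50.7 mW

The supply voltage appears across each parallel branch — just use P = V²/R3.
P_R3 = V² / R3 = (3.70)² / 270 Ω = 0.05070 W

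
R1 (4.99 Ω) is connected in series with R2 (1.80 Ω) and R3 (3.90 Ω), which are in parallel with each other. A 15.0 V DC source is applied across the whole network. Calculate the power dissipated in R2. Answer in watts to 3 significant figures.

Collapse R2‖R3 to a single equivalent, reducing the network to two series elements.
R_p = (1.80×3.90)/(1.80+3.90) = 1.232 Ω
R_total = 4.99 + 1.232 = 6.222 Ω
I = V / R_total = 15.0 / 6.222 = 2.411 A
Voltage across the parallel pair: V_p = I × R_p = 2.411 × 1.232 = 2.969 V
R2 sees V_p directly, so P = V_p² / R2.
P_R2 = (2.969)² / 1.80 = 4.898 W

4.90 W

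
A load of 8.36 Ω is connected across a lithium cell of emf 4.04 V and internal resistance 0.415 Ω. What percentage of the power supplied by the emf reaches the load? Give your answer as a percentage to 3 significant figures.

The source delivers εI, of which I²R reaches the load and I²r is lost; since I is common, η = R/(R+r).
η = R / (R + r) = 8.36 / (8.36 + 0.415) = 0.9527

95.3 %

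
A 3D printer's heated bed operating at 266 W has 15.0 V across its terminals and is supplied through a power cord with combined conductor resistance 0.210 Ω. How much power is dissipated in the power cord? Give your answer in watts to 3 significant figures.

66.0 W

The power cord is a series resistance carrying the load current; its dissipation is I²R_line.
I = P / V = 266 / 15.0 = 17.73 A through the power cord.
P_line = I² R_line = (17.73)² × 0.210 = 66.04 W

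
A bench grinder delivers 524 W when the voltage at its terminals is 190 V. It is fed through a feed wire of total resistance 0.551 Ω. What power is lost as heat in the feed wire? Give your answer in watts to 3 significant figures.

Line loss is just I²R for the cable — we know both I and R_line directly.
I = P / V = 524 / 190 = 2.758 A through the feed wire.
P_line = I² R_line = (2.758)² × 0.551 = 4.191 W

4.19 W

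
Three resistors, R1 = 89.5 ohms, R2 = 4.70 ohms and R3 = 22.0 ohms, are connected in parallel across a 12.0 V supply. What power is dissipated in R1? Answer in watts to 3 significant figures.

1.61 W

R1 sits directly across the source, so P = V²/R with V = 12.0 V.
P_R1 = V² / R1 = (12.0)² / 89.5 Ω = 1.609 W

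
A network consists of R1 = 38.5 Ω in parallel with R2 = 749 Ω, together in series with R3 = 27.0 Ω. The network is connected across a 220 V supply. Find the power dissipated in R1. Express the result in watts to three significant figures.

Collapse the R1‖R2 pair into one equivalent R_p; then R_p and R3 form a series string.
R_p = (38.5×749)/(38.5+749) = 36.62 Ω
R_total = R_p + 27.0 = 36.62 + 27.0 = 63.62 Ω
I = V / R_total = 220 / 63.62 = 3.458 A
Voltage across the parallel pair: V_p = I × R_p = 3.458 × 36.62 = 126.6 V
R1 has V_p across it, so P = V_p²/R1.
P_R1 = (126.6)² / 38.5 = 416.5 W

416 W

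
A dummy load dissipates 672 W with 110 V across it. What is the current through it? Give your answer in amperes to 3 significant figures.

The two known quantities fix the third via I = P / V.
I = 672 / 110 = 6.109 A

6.11 A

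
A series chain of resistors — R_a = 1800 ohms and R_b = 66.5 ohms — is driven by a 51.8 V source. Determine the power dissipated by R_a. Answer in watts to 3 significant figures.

Every series element carries the same I. Get I from the total resistance, then P = I² × R_a.
R_total = 1800 + 66.5 = 1866 Ω
I = V / R_total = 51.8 / 1866 = 0.02775 A
P_R_a = I² × R_a = (0.02775)² × 1800 = 1.386 W

1.39 W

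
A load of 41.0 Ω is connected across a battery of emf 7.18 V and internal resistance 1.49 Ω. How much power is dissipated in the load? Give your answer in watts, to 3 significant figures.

1.17 W

Find the circuit current first, then P = I²R for the load (series elements share I).
I = ε / (r + R) = 7.18 / (1.49 + 41.0) = 0.1690 A
P_load = I² R = (0.1690)² × 41.0 = 1.171 W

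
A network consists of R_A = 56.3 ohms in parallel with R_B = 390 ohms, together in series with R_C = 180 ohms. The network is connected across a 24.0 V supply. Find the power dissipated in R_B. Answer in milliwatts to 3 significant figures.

Combine R_A and R_B into their parallel equivalent first, reducing the network to two series resistors.
R_p = (56.3×390)/(56.3+390) = 49.20 Ω
R_total = R_p + 180 = 49.20 + 180 = 229.2 Ω
I = V / R_total = 24.0 / 229.2 = 0.1047 A
Voltage across the parallel pair: V_p = I × R_p = 0.1047 × 49.20 = 5.152 V
R_B has V_p across it, so P = V_p²/R_B.
P_R_B = (5.152)² / 390 = 0.06805 W

68.1 mW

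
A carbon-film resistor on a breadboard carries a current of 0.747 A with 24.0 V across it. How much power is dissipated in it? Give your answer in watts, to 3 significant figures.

17.9 W

V and I are known directly — P = V I, no intermediate step needed.
P = 24.0 V × 0.7470 A = 17.93 W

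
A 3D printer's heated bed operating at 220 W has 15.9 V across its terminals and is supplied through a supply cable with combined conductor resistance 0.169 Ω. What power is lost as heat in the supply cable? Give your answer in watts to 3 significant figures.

32.4 W

The supply cable and load are in series, so the same current flows in both; the loss is I²R_line.
I = P / V = 220 / 15.9 = 13.84 A through the supply cable.
P_line = I² R_line = (13.84)² × 0.169 = 32.35 W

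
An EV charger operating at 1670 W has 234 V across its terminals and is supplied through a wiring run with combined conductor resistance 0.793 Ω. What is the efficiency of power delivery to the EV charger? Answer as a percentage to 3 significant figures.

I = P / V = 1670 / 234 = 7.137 A through the wiring run.
P_line = I² R_line = (7.137)² × 0.793 = 40.39 W
P_source = P_load + P_line = 1670 + 40.39 = 1710 W
η = P_load / P_source = 1670 / 1710 = 0.9764

97.6 %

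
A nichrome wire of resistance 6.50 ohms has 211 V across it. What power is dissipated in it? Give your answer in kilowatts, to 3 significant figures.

6.85 kW

V and R are stated; P = V²/R avoids computing the current.
P = (211 V)² / 6.50 Ω = 6849 W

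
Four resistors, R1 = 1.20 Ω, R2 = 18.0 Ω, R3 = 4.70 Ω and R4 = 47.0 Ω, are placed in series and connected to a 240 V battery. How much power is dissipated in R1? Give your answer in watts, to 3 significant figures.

13.8 W

The current is common to all series resistors; compute it, then apply P = I²R for the target.
R_total = 1.20 + 18.0 + 4.70 + 47.0 = 70.90 Ω
I = V / R_total = 240 / 70.90 = 3.385 A
P_R1 = I² × R1 = (3.385)² × 1.20 = 13.75 W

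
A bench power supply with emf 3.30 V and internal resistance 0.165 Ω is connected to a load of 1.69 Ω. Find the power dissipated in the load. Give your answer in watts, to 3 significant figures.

5.35 W

With r and R in series, I = ε/(r+R); the load dissipates I²R.
I = ε / (r + R) = 3.30 / (0.165 + 1.69) = 1.779 A
P_load = I² R = (1.779)² × 1.69 = 5.348 W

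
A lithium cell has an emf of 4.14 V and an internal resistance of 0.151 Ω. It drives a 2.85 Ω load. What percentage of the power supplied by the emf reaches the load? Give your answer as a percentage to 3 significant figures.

The source delivers εI, of which I²R reaches the load and I²r is lost; since I is common, η = R/(R+r).
η = R / (R + r) = 2.85 / (2.85 + 0.151) = 0.9497

95.0 %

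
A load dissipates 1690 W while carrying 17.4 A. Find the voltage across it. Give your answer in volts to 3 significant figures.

97.1 V

The two known quantities fix the third via V = P / I.
V = 1690 / 17.40 = 97.13 V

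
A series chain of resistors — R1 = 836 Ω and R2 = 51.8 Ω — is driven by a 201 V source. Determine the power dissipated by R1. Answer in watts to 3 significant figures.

42.9 W

Since the resistors are in series they all carry the loop current I = V/R_total; the power in any one is I²R.
R_total = 836 + 51.8 = 887.8 Ω
I = V / R_total = 201 / 887.8 = 0.2264 A
P_R1 = I² × R1 = (0.2264)² × 836 = 42.85 W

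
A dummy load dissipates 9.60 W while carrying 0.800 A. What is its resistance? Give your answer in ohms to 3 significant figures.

Rearranging the power relation for the two known quantities gives R = P / I².
R = 9.60 / (0.8000)² = 15.00 Ω

15.0 Ω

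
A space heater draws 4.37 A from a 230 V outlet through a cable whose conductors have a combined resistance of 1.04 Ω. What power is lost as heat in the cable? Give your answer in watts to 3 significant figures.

The cable is a series resistance carrying the load current; its dissipation is I²R_line.
The cable carries the full 4.37 A.
P_line = I² R_line = (4.370)² × 1.04 = 19.86 W

19.9 W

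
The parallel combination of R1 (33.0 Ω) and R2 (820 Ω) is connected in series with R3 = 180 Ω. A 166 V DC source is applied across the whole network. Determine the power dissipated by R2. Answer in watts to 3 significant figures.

First find R_p for the parallel pair, then treat R_p + R3 as a series loop.
R_p = (33.0×820)/(33.0+820) = 31.72 Ω
R_total = R_p + 180 = 31.72 + 180 = 211.7 Ω
I = V / R_total = 166 / 211.7 = 0.7840 A
Voltage across the parallel pair: V_p = I × R_p = 0.7840 × 31.72 = 24.87 V
R2 has V_p across it, so P = V_p²/R2.
P_R2 = (24.87)² / 820 = 0.7544 W

0.754 W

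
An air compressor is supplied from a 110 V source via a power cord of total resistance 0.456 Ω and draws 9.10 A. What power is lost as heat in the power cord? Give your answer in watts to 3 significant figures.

Only the current and the line resistance are needed for the I²R loss.
The power cord carries the full 9.10 A.
P_line = I² R_line = (9.100)² × 0.456 = 37.76 W

37.8 W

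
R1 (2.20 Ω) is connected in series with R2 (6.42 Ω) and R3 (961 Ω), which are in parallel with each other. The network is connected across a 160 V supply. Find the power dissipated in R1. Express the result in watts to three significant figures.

First combine the parallel branches into one equivalent R_p, then R1 + R_p is a series pair.
R_p = (6.42×961)/(6.42+961) = 6.377 Ω
R_total = 2.20 + 6.377 = 8.577 Ω
I = V / R_total = 160 / 8.577 = 18.65 A
R1 carries the full series current, so P = I²R.
P_R1 = (18.65)² × 2.20 = 765.5 W

766 W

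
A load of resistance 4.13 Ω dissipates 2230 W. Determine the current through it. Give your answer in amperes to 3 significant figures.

23.2 A

Rearranging the power relation for the two known quantities gives I = √(P / R).
I = √(2230 / 4.13) = 23.24 A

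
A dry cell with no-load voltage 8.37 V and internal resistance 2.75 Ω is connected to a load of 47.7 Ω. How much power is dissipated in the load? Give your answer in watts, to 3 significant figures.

1.31 W

Find the circuit current first, then P = I²R for the load (series elements share I).
I = ε / (r + R) = 8.37 / (2.75 + 47.7) = 0.1659 A
P_load = I² R = (0.1659)² × 47.7 = 1.313 W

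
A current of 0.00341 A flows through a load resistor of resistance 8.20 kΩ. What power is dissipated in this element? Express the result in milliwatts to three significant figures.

95.4 mW

Knowing I and R, the power is just I²R — no need to find V first.
P = (0.003410 A)² × 8200 Ω = 0.09535 W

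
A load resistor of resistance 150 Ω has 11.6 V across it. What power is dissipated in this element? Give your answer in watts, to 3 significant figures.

V and R are stated; P = V²/R avoids computing the current.
P = (11.6 V)² / 150 Ω = 0.8971 W

0.897 W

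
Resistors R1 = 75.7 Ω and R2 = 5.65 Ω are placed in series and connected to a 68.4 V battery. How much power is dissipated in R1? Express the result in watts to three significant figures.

Since the resistors are in series they all carry the loop current I = V/R_total; the power in any one is I²R.
R_total = 75.7 + 5.65 = 81.35 Ω
I = V / R_total = 68.4 / 81.35 = 0.8408 A
P_R1 = I² × R1 = (0.8408)² × 75.7 = 53.52 W

53.5 W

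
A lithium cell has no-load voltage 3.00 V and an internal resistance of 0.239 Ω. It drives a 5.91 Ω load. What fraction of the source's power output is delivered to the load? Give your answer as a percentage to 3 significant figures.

96.1 %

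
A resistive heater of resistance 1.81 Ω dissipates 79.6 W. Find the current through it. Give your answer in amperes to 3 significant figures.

6.63 A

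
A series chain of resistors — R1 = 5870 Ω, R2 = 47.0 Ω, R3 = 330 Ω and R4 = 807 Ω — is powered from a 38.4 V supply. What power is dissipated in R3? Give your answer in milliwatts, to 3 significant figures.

9.78 mW

Since the resistors are in series they all carry the loop current I = V/R_total; the power in any one is I²R.
R_total = 5870 + 47.0 + 330 + 807 = 7054 Ω
I = V / R_total = 38.4 / 7054 = 0.005444 A
P_R3 = I² × R3 = (0.005444)² × 330 = 0.009779 W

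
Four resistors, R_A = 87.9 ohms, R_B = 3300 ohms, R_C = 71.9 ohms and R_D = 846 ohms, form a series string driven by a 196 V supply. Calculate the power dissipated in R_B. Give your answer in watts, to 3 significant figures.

Since the resistors are in series they all carry the loop current I = V/R_total; the power in any one is I²R.
R_total = 87.9 + 3300 + 71.9 + 846 = 4306 Ω
I = V / R_total = 196 / 4306 = 0.04552 A
P_R_B = I² × R_B = (0.04552)² × 3300 = 6.838 W

6.84 W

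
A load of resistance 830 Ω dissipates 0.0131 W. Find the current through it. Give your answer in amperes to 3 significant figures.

0.00397 A

The two known quantities fix the third via I = √(P / R).
I = √(0.0131 / 830) = 0.003973 A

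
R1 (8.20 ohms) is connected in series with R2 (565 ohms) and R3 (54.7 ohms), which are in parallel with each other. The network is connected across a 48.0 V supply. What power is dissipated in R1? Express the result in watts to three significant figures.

5.60 W

Reduce the parallel pair to R_p first; the network is then a simple series string.
R_p = (565×54.7)/(565+54.7) = 49.87 Ω
R_total = 8.20 + 49.87 = 58.07 Ω
I = V / R_total = 48.0 / 58.07 = 0.8266 A
All the current flows through R1; use P = I²R.
P_R1 = (0.8266)² × 8.20 = 5.602 W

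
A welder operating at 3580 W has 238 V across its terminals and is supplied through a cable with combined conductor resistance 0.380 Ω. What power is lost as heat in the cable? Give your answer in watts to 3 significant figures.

The cable is a series resistance carrying the load current; its dissipation is I²R_line.
I = P / V = 3580 / 238 = 15.04 A through the cable.
P_line = I² R_line = (15.04)² × 0.380 = 85.98 W

86.0 W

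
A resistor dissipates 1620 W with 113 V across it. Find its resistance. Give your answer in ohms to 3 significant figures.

7.88 Ω

Rearranging the power relation for the two known quantities gives R = V² / P.
R = (113)² / 1620 = 7.882 Ω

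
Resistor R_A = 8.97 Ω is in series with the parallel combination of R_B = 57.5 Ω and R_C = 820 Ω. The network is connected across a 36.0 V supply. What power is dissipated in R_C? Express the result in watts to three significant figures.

First combine the parallel branches into one equivalent R_p, then R_A + R_p is a series pair.
R_p = (57.5×820)/(57.5+820) = 53.73 Ω
R_total = 8.97 + 53.73 = 62.70 Ω
I = V / R_total = 36.0 / 62.70 = 0.5741 A
Voltage across the parallel pair: V_p = I × R_p = 0.5741 × 53.73 = 30.85 V
With V_p across R_C, its power is V_p²/R_C.
P_R_C = (30.85)² / 820 = 1.161 W

1.16 W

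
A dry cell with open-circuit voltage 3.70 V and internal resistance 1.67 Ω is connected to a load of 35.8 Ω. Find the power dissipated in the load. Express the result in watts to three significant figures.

0.349 W

With r and R in series, I = ε/(r+R); the load dissipates I²R.
I = ε / (r + R) = 3.70 / (1.67 + 35.8) = 0.09875 A
P_load = I² R = (0.09875)² × 35.8 = 0.3491 W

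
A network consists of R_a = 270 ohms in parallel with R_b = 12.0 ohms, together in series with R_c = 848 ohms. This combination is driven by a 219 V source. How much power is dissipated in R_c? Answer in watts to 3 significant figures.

Combine R_a and R_b into their parallel equivalent first, reducing the network to two series resistors.
R_p = (270×12.0)/(270+12.0) = 11.49 Ω
R_total = R_p + 848 = 11.49 + 848 = 859.5 Ω
I = V / R_total = 219 / 859.5 = 0.2548 A
All the supply current flows through R_c; use P = I²R_c.
P_R_c = (0.2548)² × 848 = 55.06 W

55.1 W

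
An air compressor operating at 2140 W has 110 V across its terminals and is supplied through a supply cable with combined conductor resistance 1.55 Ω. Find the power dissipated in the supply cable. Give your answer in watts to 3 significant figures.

587 W

The supply cable and load are in series, so the same current flows in both; the loss is I²R_line.
I = P / V = 2140 / 110 = 19.45 A through the supply cable.
P_line = I² R_line = (19.45)² × 1.55 = 586.6 W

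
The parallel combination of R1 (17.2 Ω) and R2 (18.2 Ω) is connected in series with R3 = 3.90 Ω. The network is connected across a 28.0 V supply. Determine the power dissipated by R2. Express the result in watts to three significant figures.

Collapse the R1‖R2 pair into one equivalent R_p; then R_p and R3 form a series string.
R_p = (17.2×18.2)/(17.2+18.2) = 8.843 Ω
R_total = R_p + 3.90 = 8.843 + 3.90 = 12.74 Ω
I = V / R_total = 28.0 / 12.74 = 2.197 A
Voltage across the parallel pair: V_p = I × R_p = 2.197 × 8.843 = 19.43 V
R2 has V_p across it, so P = V_p²/R2.
P_R2 = (19.43)² / 18.2 = 20.74 W

20.7 W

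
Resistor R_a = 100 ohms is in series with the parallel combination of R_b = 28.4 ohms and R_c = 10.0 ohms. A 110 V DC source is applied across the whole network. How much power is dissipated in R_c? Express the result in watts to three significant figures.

Reduce the parallel pair to R_p first; the network is then a simple series string.
R_p = (28.4×10.0)/(28.4+10.0) = 7.396 Ω
R_total = 100 + 7.396 = 107.4 Ω
I = V / R_total = 110 / 107.4 = 1.024 A
Voltage across the parallel pair: V_p = I × R_p = 1.024 × 7.396 = 7.575 V
With V_p across R_c, its power is V_p²/R_c.
P_R_c = (7.575)² / 10.0 = 5.738 W

5.74 W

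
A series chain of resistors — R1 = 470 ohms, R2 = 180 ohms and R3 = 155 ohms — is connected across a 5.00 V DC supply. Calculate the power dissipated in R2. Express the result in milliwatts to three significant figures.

In a series string the same current flows through every resistor — find that current, then P = I²R for the one we want.
R_total = 470 + 180 + 155 = 805.0 Ω
I = V / R_total = 5.00 / 805.0 = 0.006211 A
P_R2 = I² × R2 = (0.006211)² × 180 = 0.006944 W

6.94 mW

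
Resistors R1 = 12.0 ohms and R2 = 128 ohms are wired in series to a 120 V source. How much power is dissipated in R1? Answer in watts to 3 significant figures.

8.82 W

Every series element carries the same I. Get I from the total resistance, then P = I² × R1.
R_total = 12.0 + 128 = 140.0 Ω
I = V / R_total = 120 / 140.0 = 0.8571 A
P_R1 = I² × R1 = (0.8571)² × 12.0 = 8.816 W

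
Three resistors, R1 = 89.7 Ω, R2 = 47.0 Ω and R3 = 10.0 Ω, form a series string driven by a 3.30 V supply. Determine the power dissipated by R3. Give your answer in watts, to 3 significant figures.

Every series element carries the same I. Get I from the total resistance, then P = I² × R3.
R_total = 89.7 + 47.0 + 10.0 = 146.7 Ω
I = V / R_total = 3.30 / 146.7 = 0.02249 A
P_R3 = I² × R3 = (0.02249)² × 10.0 = 0.005060 W

0.00506 W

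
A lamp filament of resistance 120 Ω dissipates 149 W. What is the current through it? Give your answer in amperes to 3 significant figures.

1.11 A

Inverting the appropriate power form: I = √(P / R).
I = √(149 / 120) = 1.114 A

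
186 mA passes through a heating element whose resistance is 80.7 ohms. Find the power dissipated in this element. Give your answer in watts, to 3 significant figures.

2.79 W

The current through and the resistance of the element are both given; use P = I²R.
P = (0.1860 A)² × 80.7 Ω = 2.792 W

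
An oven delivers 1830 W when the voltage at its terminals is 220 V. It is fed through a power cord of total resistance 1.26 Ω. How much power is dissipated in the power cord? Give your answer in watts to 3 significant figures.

87.2 W

Line loss is just I²R for the cable — we know both I and R_line directly.
I = P / V = 1830 / 220 = 8.318 A through the power cord.
P_line = I² R_line = (8.318)² × 1.26 = 87.18 W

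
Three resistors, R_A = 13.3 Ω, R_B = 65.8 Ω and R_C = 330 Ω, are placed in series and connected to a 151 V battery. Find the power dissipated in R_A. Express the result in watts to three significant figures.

1.81 W

Since the resistors are in series they all carry the loop current I = V/R_total; the power in any one is I²R.
R_total = 13.3 + 65.8 + 330 = 409.1 Ω
I = V / R_total = 151 / 409.1 = 0.3691 A
P_R_A = I² × R_A = (0.3691)² × 13.3 = 1.812 W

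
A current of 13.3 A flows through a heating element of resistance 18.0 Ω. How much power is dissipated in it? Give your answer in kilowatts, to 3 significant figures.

3.18 kW

Current and resistance are given, so P = I²R is the direct form.
P = (13.30 A)² × 18.0 Ω = 3184 W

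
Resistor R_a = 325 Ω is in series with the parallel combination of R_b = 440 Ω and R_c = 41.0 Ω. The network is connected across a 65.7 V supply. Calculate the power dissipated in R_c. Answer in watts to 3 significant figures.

Reduce the parallel pair to R_p first; the network is then a simple series string.
R_p = (440×41.0)/(440+41.0) = 37.51 Ω
R_total = 325 + 37.51 = 362.5 Ω
I = V / R_total = 65.7 / 362.5 = 0.1812 A
Voltage across the parallel pair: V_p = I × R_p = 0.1812 × 37.51 = 6.797 V
R_c sees V_p directly, so P = V_p² / R_c.
P_R_c = (6.797)² / 41.0 = 1.127 W

1.13 W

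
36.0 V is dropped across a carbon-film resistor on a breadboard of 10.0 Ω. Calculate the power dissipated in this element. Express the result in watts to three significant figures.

We know the drop across the element and its resistance — P = V²/R, one step.
P = (36.0 V)² / 10.0 Ω = 129.6 W

130 W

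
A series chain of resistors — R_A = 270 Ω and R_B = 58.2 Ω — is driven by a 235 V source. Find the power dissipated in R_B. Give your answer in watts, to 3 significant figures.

The current is common to all series resistors; compute it, then apply P = I²R for the target.
R_total = 270 + 58.2 = 328.2 Ω
I = V / R_total = 235 / 328.2 = 0.7160 A
P_R_B = I² × R_B = (0.7160)² × 58.2 = 29.84 W

29.8 W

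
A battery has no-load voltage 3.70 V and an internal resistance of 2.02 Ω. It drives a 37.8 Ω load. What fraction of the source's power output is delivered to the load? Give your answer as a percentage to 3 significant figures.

94.9 %

Both r and R carry the same current, so the power split is just the resistance split: η = R/(R+r).
η = R / (R + r) = 37.8 / (37.8 + 2.02) = 0.9493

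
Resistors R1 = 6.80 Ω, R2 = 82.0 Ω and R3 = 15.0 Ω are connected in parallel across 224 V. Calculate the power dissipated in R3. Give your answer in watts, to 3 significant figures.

Every branch has 224 V across it, so for R3 the power is simply V²/R.
P_R3 = V² / R3 = (224)² / 15.0 Ω = 3345 W

3350 W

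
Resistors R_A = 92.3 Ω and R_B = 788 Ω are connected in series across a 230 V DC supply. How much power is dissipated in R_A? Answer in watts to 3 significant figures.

Since the resistors are in series they all carry the loop current I = V/R_total; the power in any one is I²R.
R_total = 92.3 + 788 = 880.3 Ω
I = V / R_total = 230 / 880.3 = 0.2613 A
P_R_A = I² × R_A = (0.2613)² × 92.3 = 6.301 W

6.30 W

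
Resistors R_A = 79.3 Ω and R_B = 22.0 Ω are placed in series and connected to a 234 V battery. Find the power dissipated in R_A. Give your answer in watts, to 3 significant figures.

423 W

Since the resistors are in series they all carry the loop current I = V/R_total; the power in any one is I²R.
R_total = 79.3 + 22.0 = 101.3 Ω
I = V / R_total = 234 / 101.3 = 2.310 A
P_R_A = I² × R_A = (2.310)² × 79.3 = 423.1 W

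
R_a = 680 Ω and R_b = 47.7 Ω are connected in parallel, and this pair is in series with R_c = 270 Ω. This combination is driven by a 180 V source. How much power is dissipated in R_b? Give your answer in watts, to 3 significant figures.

13.6 W

Collapse the R_a‖R_b pair into one equivalent R_p; then R_p and R_c form a series string.
R_p = (680×47.7)/(680+47.7) = 44.57 Ω
R_total = R_p + 270 = 44.57 + 270 = 314.6 Ω
I = V / R_total = 180 / 314.6 = 0.5722 A
Voltage across the parallel pair: V_p = I × R_p = 0.5722 × 44.57 = 25.51 V
Use P = V²/R for R_b with V = V_p.
P_R_b = (25.51)² / 47.7 = 13.64 W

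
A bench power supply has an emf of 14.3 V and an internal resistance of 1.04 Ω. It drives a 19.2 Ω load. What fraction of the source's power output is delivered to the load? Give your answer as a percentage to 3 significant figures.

η = P_load/(P_load+P_int) = I²R/(I²R+I²r) = R/(R+r) — the I² cancels for series elements.
η = R / (R + r) = 19.2 / (19.2 + 1.04) = 0.9486

94.9 %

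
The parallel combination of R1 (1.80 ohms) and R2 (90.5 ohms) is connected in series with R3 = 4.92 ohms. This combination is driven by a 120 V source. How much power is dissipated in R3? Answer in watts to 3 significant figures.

First find R_p for the parallel pair, then treat R_p + R3 as a series loop.
R_p = (1.80×90.5)/(1.80+90.5) = 1.765 Ω
R_total = R_p + 4.92 = 1.765 + 4.92 = 6.685 Ω
I = V / R_total = 120 / 6.685 = 17.95 A
R3 carries the full series current, so P = I²R.
P_R3 = (17.95)² × 4.92 = 1585 W

1590 W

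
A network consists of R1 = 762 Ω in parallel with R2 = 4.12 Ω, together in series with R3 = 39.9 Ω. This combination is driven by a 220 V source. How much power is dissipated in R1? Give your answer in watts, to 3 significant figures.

Combine R1 and R2 into their parallel equivalent first, reducing the network to two series resistors.
R_p = (762×4.12)/(762+4.12) = 4.098 Ω
R_total = R_p + 39.9 = 4.098 + 39.9 = 44.00 Ω
I = V / R_total = 220 / 44.00 = 5.000 A
Voltage across the parallel pair: V_p = I × R_p = 5.000 × 4.098 = 20.49 V
R1 has V_p across it, so P = V_p²/R1.
P_R1 = (20.49)² / 762 = 0.5510 W

0.551 W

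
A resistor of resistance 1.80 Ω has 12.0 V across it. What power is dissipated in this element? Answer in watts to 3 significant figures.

V and R are stated; P = V²/R avoids computing the current.
P = (12.0 V)² / 1.80 Ω = 80.00 W

80.0 W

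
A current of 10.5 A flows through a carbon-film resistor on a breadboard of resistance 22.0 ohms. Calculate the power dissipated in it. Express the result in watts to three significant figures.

The current through and the resistance of the element are both given; use P = I²R.
P = (10.50 A)² × 22.0 Ω = 2426 W

2430 W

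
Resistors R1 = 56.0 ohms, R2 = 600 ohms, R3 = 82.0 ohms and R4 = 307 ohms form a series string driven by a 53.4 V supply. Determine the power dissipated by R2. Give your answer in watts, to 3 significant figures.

The current is common to all series resistors; compute it, then apply P = I²R for the target.
R_total = 56.0 + 600 + 82.0 + 307 = 1045 Ω
I = V / R_total = 53.4 / 1045 = 0.05110 A
P_R2 = I² × R2 = (0.05110)² × 600 = 1.567 W

1.57 W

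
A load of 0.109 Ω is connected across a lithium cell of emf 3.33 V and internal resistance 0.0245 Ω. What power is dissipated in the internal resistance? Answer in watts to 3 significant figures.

Internal loss is I²r, with I set by the total series resistance r+R.
I = ε / (r + R) = 3.33 / (0.0245 + 0.109) = 24.94 A
P_int = I² r = (24.94)² × 0.0245 = 15.24 W

15.2 W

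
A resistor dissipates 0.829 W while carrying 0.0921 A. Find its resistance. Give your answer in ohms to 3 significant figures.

97.7 Ω

From P = V I = I²R = V²/R, with the two given quantities we get R = P / I².
R = 0.829 / (0.09210)² = 97.73 Ω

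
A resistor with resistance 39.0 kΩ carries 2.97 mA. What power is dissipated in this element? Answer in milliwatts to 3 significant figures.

344 mW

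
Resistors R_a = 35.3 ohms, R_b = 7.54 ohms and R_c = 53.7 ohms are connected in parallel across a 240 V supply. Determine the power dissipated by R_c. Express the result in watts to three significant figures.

1070 W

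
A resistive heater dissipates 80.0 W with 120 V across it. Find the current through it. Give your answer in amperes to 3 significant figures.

0.667 A

From P = V I = I²R = V²/R, with the two given quantities we get I = P / V.
I = 80.0 / 120 = 0.6667 A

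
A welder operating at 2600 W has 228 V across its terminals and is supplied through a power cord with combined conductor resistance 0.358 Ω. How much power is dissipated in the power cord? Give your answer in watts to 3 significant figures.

Line loss is just I²R for the cable — we know both I and R_line directly.
I = P / V = 2600 / 228 = 11.40 A through the power cord.
P_line = I² R_line = (11.40)² × 0.358 = 46.55 W

46.6 W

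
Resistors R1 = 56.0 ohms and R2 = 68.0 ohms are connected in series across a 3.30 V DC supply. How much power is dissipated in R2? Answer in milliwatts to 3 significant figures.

Since the resistors are in series they all carry the loop current I = V/R_total; the power in any one is I²R.
R_total = 56.0 + 68.0 = 124.0 Ω
I = V / R_total = 3.30 / 124.0 = 0.02661 A
P_R2 = I² × R2 = (0.02661)² × 68.0 = 0.04816 W

48.2 mW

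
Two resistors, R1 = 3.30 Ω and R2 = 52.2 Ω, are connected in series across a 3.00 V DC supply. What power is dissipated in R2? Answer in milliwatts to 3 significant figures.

Since the resistors are in series they all carry the loop current I = V/R_total; the power in any one is I²R.
R_total = 3.30 + 52.2 = 55.50 Ω
I = V / R_total = 3.00 / 55.50 = 0.05405 A
P_R2 = I² × R2 = (0.05405)² × 52.2 = 0.1525 W

153 mW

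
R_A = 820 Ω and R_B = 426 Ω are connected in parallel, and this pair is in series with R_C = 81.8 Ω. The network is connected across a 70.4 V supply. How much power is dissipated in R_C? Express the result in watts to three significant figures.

3.09 W

Combine R_A and R_B into their parallel equivalent first, reducing the network to two series resistors.
R_p = (820×426)/(820+426) = 280.4 Ω
R_total = R_p + 81.8 = 280.4 + 81.8 = 362.2 Ω
I = V / R_total = 70.4 / 362.2 = 0.1944 A
All the supply current flows through R_C; use P = I²R_C.
P_R_C = (0.1944)² × 81.8 = 3.091 W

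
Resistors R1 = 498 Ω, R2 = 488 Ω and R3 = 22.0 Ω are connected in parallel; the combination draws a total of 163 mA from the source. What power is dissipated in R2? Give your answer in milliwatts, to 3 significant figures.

Parallel branches share V, not I — compute V via R_eq, then use V²/R for the target branch.
1/R_eq = 1/498 + 1/488 + 1/22.0 ⇒ R_eq = 20.20 Ω
V = I_total × R_eq = 0.1630 × 20.20 = 3.292 V
P_R2 = V² / R2 = (3.292)² / 488 = 0.02221 W

22.2 mW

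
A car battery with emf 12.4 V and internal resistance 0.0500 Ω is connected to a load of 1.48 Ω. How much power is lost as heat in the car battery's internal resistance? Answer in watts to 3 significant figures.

r is in series with the load, so it carries the full circuit current — the loss in it is I²r.
I = ε / (r + R) = 12.4 / (0.0500 + 1.48) = 8.105 A
P_int = I² r = (8.105)² × 0.0500 = 3.284 W

3.28 W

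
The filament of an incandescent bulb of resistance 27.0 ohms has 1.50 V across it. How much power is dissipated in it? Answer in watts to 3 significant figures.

0.0833 W

V and R are stated; P = V²/R avoids computing the current.
P = (1.50 V)² / 27.0 Ω = 0.08333 W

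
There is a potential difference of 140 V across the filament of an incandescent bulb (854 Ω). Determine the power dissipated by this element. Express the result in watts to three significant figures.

Voltage and resistance are given, so P = V²/R is the one-step route.
P = (140 V)² / 854 Ω = 22.95 W

23.0 W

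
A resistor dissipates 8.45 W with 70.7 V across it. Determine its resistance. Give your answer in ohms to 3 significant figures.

592 Ω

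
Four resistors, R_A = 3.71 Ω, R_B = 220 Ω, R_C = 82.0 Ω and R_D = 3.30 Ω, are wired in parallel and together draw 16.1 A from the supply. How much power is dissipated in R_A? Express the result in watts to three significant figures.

201 W

Parallel branches share V, not I — compute V via R_eq, then use V²/R for the target branch.
1/R_eq = 1/3.71 + 1/220 + 1/82.0 + 1/3.30 ⇒ R_eq = 1.697 Ω
V = I_total × R_eq = 16.10 × 1.697 = 27.32 V
P_R_A = V² / R_A = (27.32)² / 3.71 = 201.2 W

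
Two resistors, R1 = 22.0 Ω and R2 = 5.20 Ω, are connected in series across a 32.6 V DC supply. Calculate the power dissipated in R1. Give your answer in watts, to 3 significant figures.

31.6 W

The current is common to all series resistors; compute it, then apply P = I²R for the target.
R_total = 22.0 + 5.20 = 27.20 Ω
I = V / R_total = 32.6 / 27.20 = 1.199 A
P_R1 = I² × R1 = (1.199)² × 22.0 = 31.60 W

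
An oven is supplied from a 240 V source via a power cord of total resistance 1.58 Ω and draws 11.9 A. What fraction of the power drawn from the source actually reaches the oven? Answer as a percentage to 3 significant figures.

92.2 %

The power cord carries the full 11.9 A.
P_line = I² R_line = (11.90)² × 1.58 = 223.7 W
P_source = V I = 240 × 11.90 = 2856 W; P_load = 2632 W
η = P_load / P_source = 2632 / 2856 = 0.9217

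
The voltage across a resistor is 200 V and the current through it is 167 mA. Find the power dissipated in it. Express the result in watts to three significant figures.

Since both terminal voltage and current are stated, P = V I gives the power in one step.
P = 200 V × 0.1670 A = 33.40 W

33.4 W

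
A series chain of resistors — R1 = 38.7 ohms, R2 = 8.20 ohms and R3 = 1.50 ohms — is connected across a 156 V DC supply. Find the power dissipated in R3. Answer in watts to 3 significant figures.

The current is common to all series resistors; compute it, then apply P = I²R for the target.
R_total = 38.7 + 8.20 + 1.50 = 48.40 Ω
I = V / R_total = 156 / 48.40 = 3.223 A
P_R3 = I² × R3 = (3.223)² × 1.50 = 15.58 W

15.6 W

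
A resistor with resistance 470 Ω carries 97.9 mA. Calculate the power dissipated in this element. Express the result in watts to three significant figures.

With I and R stated, P = I²R applies in one step.
P = (0.09790 A)² × 470 Ω = 4.505 W

4.50 W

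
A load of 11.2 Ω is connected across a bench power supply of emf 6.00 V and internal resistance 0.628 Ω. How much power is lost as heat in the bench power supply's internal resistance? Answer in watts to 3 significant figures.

r is in series with the load, so it carries the full circuit current — the loss in it is I²r.
I = ε / (r + R) = 6.00 / (0.628 + 11.2) = 0.5073 A
P_int = I² r = (0.5073)² × 0.628 = 0.1616 W

0.162 W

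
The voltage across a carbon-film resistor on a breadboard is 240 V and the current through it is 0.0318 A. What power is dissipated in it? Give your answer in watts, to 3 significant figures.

7.63 W

Since both terminal voltage and current are stated, P = V I gives the power in one step.
P = 240 V × 0.03180 A = 7.632 W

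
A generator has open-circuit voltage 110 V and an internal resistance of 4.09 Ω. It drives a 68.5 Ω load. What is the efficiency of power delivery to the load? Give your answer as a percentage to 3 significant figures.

The source delivers εI, of which I²R reaches the load and I²r is lost; since I is common, η = R/(R+r).
η = R / (R + r) = 68.5 / (68.5 + 4.09) = 0.9437

94.4 %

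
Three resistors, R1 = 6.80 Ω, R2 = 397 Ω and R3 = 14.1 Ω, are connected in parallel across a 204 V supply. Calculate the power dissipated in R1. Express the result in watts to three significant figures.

6120 W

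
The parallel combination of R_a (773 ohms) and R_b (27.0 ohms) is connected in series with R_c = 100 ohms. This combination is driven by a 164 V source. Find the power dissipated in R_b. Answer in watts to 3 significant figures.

First find R_p for the parallel pair, then treat R_p + R_c as a series loop.
R_p = (773×27.0)/(773+27.0) = 26.09 Ω
R_total = R_p + 100 = 26.09 + 100 = 126.1 Ω
I = V / R_total = 164 / 126.1 = 1.301 A
Voltage across the parallel pair: V_p = I × R_p = 1.301 × 26.09 = 33.93 V
R_b sits across V_p; its power is V_p²/R.
P_R_b = (33.93)² / 27.0 = 42.65 W

42.6 W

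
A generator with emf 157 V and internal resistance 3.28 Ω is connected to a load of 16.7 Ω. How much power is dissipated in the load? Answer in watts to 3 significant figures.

1030 W

Find the circuit current first, then P = I²R for the load (series elements share I).
I = ε / (r + R) = 157 / (3.28 + 16.7) = 7.858 A
P_load = I² R = (7.858)² × 16.7 = 1031 W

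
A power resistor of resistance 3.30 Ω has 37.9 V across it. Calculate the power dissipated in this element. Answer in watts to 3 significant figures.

Voltage and resistance are given, so P = V²/R is the one-step route.
P = (37.9 V)² / 3.30 Ω = 435.3 W

435 W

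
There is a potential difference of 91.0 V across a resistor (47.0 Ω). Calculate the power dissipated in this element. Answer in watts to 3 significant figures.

V and R are stated; P = V²/R avoids computing the current.
P = (91.0 V)² / 47.0 Ω = 176.2 W

176 W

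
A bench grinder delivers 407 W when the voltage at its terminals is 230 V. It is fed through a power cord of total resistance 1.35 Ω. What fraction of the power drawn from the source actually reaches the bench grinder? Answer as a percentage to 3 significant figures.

I = P / V = 407 / 230 = 1.770 A through the power cord.
P_line = I² R_line = (1.770)² × 1.35 = 4.227 W
P_source = P_load + P_line = 407.0 + 4.227 = 411.2 W
η = P_load / P_source = 407.0 / 411.2 = 0.9897

99.0 %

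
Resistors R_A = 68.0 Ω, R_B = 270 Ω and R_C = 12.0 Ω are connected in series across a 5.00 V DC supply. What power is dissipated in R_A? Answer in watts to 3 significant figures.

0.0139 W

The current is common to all series resistors; compute it, then apply P = I²R for the target.
R_total = 68.0 + 270 + 12.0 = 350.0 Ω
I = V / R_total = 5.00 / 350.0 = 0.01429 A
P_R_A = I² × R_A = (0.01429)² × 68.0 = 0.01388 W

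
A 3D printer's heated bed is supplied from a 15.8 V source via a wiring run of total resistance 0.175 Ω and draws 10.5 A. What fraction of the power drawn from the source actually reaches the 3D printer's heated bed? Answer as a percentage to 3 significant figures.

The wiring run carries the full 10.5 A.
P_line = I² R_line = (10.50)² × 0.175 = 19.29 W
P_source = V I = 15.8 × 10.50 = 165.9 W; P_load = 146.6 W
η = P_load / P_source = 146.6 / 165.9 = 0.8837

88.4 %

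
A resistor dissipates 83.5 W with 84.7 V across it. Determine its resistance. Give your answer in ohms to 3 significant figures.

85.9 Ω

From P = V I = I²R = V²/R, with the two given quantities we get R = V² / P.
R = (84.7)² / 83.5 = 85.92 Ω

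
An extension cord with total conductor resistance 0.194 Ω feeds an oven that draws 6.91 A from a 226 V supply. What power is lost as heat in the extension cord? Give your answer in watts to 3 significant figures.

9.26 W

Line loss is just I²R for the cable — we know both I and R_line directly.
The extension cord carries the full 6.91 A.
P_line = I² R_line = (6.910)² × 0.194 = 9.263 W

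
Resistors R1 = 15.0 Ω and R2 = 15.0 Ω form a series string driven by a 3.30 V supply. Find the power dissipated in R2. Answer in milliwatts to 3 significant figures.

Every series element carries the same I. Get I from the total resistance, then P = I² × R2.
R_total = 15.0 + 15.0 = 30.00 Ω
I = V / R_total = 3.30 / 30.00 = 0.1100 A
P_R2 = I² × R2 = (0.1100)² × 15.0 = 0.1815 W

182 mW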